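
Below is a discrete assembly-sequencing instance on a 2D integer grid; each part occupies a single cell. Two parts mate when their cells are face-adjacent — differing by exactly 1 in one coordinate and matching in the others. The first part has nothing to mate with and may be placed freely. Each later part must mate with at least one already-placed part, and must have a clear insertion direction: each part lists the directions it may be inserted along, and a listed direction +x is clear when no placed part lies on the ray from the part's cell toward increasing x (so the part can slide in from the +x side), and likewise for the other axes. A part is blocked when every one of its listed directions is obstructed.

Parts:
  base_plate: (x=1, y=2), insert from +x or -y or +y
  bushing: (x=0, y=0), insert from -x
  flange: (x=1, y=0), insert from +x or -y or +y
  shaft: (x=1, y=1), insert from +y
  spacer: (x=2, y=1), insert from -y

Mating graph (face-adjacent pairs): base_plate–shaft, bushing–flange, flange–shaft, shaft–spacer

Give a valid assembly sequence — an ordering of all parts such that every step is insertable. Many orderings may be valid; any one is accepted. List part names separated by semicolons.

bushing; flange; shaft; spacer; base_plate

1. bushing@(0, 0) [-x clear] — {bushing}
2. flange@(1, 0) [+x clear] — {bushing, flange}
3. shaft@(1, 1) [+y clear] — {bushing, flange, shaft}
4. spacer@(2, 1) [-y clear] — {bushing, flange, shaft, spacer}
5. base_plate@(1, 2) [+x clear] — {base_plate, bushing, flange, shaft, spacer}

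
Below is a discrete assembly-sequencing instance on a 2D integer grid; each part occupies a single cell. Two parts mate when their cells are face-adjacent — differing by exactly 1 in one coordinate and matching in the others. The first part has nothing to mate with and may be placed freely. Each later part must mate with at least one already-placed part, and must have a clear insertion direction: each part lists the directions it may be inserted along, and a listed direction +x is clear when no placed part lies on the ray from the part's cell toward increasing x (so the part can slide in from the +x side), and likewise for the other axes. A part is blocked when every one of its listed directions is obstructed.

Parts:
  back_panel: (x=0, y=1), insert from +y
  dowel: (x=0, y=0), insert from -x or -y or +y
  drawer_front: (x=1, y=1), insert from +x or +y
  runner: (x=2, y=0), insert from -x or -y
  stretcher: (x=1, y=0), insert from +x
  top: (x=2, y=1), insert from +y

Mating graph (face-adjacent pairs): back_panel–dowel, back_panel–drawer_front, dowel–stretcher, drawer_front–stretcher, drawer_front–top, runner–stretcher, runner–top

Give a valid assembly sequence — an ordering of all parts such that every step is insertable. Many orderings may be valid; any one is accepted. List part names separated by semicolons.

stretcher; drawer_front; runner; back_panel; dowel; top

1. stretcher@(1, 0) [+x clear] — {stretcher}
2. drawer_front@(1, 1) [+x clear] — {drawer_front, stretcher}
3. runner@(2, 0) [-y clear] — {drawer_front, runner, stretcher}
4. back_panel@(0, 1) [+y clear] — {back_panel, drawer_front, runner, stretcher}
5. dowel@(0, 0) [-x clear] — {back_panel, dowel, drawer_front, runner, stretcher}
6. top@(2, 1) [+y clear] — {back_panel, dowel, drawer_front, runner, stretcher, top}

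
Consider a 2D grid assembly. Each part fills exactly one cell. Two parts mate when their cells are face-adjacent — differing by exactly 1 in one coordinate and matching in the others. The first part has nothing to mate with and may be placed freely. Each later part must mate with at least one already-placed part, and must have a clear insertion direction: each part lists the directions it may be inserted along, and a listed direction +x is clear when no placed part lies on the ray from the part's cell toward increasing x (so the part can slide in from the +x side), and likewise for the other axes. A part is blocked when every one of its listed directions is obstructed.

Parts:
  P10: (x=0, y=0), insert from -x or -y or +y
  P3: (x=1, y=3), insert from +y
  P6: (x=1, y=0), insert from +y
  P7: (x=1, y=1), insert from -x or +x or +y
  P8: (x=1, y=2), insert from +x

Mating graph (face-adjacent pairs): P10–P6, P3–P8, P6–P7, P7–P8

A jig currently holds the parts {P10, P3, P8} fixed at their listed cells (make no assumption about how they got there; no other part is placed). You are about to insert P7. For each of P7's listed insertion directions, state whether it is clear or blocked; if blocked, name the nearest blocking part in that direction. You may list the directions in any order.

-x: ray from P7(1, 1) has no placed part ⇒ clear
+x: ray from P7(1, 1) has no placed part ⇒ clear
+y: nearest on ray is P8@(1, 2) ⇒ blocked

+x: clear; +y: blocked by P8; -x: clear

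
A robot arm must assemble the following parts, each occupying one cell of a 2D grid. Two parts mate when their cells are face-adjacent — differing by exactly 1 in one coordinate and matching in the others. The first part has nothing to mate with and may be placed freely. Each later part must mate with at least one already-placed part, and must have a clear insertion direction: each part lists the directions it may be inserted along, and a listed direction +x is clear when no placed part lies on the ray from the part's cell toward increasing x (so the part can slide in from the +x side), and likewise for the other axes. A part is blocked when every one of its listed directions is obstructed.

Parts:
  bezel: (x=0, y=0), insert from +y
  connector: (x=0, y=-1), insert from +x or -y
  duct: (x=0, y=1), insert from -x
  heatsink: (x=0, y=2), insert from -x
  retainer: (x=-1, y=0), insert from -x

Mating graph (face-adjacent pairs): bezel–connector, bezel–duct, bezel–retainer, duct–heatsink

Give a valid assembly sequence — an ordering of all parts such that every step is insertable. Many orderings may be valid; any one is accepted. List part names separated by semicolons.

1. retainer@(-1, 0) [-x clear] — {retainer}
2. bezel@(0, 0) [+y clear] — {bezel, retainer}
3. duct@(0, 1) [-x clear] — {bezel, duct, retainer}
4. heatsink@(0, 2) [-x clear] — {bezel, duct, heatsink, retainer}
5. connector@(0, -1) [+x clear] — {bezel, connector, duct, heatsink, retainer}

retainer; bezel; duct; heatsink; connector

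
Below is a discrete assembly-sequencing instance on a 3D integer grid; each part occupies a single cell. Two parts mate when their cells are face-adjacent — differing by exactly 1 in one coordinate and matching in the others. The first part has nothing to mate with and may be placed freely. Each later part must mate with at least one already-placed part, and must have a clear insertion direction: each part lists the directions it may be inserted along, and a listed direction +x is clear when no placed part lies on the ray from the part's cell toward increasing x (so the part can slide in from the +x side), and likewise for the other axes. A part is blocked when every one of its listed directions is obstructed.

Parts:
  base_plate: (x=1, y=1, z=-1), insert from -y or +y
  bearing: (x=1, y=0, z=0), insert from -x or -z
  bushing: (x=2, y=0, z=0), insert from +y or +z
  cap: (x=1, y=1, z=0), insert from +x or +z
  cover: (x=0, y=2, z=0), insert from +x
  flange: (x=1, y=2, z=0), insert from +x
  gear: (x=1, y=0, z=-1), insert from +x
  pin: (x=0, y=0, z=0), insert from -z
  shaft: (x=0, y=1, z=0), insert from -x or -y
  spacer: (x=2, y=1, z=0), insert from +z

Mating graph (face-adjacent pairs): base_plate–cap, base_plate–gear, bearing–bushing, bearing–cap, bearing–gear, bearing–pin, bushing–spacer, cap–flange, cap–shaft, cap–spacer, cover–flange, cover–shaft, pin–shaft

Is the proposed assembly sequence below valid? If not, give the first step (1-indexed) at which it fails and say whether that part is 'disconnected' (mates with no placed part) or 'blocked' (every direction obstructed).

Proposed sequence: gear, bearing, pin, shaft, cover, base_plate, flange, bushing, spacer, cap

1. gear@(1, 0, -1) [+x clear] — {gear}
2. bearing@(1, 0, 0) [-x clear] — {bearing, gear}
3. pin@(0, 0, 0) [-z clear] — {bearing, gear, pin}
4. shaft@(0, 1, 0) [-x clear] — {bearing, gear, pin, shaft}
5. cover@(0, 2, 0) [+x clear] — {bearing, cover, gear, pin, shaft}
6. base_plate@(1, 1, -1) [+y clear] — {base_plate, bearing, cover, gear, pin, shaft}
7. flange@(1, 2, 0) [+x clear] — {base_plate, bearing, cover, flange, gear, pin, shaft}
8. bushing@(2, 0, 0) [+y clear] — {base_plate, bearing, bushing, cover, flange, gear, pin, shaft}
9. spacer@(2, 1, 0) [+z clear] — {base_plate, bearing, bushing, cover, flange, gear, pin, shaft, spacer}
10. cap@(1, 1, 0) [+z clear] — {base_plate, bearing, bushing, cap, cover, flange, gear, pin, shaft, spacer}

Valid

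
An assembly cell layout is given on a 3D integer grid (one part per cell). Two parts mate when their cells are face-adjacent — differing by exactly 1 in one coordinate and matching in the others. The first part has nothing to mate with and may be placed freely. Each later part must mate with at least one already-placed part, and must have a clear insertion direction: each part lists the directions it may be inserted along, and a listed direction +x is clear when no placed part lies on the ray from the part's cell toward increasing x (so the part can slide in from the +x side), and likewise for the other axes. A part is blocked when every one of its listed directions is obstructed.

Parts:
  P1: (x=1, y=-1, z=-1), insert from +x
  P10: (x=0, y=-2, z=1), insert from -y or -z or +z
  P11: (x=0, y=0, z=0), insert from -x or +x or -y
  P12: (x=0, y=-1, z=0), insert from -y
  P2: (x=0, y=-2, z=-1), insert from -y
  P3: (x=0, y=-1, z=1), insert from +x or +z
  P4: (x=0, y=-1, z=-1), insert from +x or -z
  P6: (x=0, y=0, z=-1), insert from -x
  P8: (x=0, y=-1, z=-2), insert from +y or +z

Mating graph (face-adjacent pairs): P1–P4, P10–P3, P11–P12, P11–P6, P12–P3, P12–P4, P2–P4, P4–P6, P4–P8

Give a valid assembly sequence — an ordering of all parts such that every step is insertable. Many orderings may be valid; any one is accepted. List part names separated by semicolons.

1. P2@(0, -2, -1) [-y clear] — {P2}
2. P4@(0, -1, -1) [+x clear] — {P2, P4}
3. P12@(0, -1, 0) [-y clear] — {P12, P2, P4}
4. P11@(0, 0, 0) [-x clear] — {P11, P12, P2, P4}
5. P8@(0, -1, -2) [+y clear] — {P11, P12, P2, P4, P8}
6. P3@(0, -1, 1) [+x clear] — {P11, P12, P2, P3, P4, P8}
7. P10@(0, -2, 1) [-y clear] — {P10, P11, P12, P2, P3, P4, P8}
8. P6@(0, 0, -1) [-x clear] — {P10, P11, P12, P2, P3, P4, P6, P8}
9. P1@(1, -1, -1) [+x clear] — {P1, P10, P11, P12, P2, P3, P4, P6, P8}

P2; P4; P12; P11; P8; P3; P10; P6; P1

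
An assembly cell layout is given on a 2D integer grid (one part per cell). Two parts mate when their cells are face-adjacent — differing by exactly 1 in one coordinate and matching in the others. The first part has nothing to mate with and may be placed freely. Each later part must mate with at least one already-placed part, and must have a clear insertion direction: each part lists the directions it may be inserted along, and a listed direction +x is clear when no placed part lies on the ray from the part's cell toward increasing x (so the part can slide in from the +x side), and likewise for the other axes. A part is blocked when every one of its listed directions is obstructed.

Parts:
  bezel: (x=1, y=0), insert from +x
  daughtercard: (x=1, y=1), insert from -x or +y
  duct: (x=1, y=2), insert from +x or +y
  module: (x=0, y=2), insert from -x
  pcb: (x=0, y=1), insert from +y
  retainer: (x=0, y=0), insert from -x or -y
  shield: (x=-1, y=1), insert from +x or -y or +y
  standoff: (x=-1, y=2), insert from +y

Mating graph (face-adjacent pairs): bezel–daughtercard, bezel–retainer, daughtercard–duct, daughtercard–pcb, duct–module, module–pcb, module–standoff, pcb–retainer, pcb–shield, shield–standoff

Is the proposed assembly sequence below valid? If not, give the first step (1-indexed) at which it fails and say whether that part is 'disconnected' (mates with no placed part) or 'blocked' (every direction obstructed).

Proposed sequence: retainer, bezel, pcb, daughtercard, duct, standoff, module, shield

Invalid at step 6 (disconnected)

1. retainer@(0, 0) [-x clear] — {retainer}
2. bezel@(1, 0) [+x clear] — {bezel, retainer}
3. pcb@(0, 1) [+y clear] — {bezel, pcb, retainer}
4. daughtercard@(1, 1) [+y clear] — {bezel, daughtercard, pcb, retainer}
5. duct@(1, 2) [+x clear] — {bezel, daughtercard, duct, pcb, retainer}
6. standoff@(-1, 2) — no placed neighbour ⇒ disconnected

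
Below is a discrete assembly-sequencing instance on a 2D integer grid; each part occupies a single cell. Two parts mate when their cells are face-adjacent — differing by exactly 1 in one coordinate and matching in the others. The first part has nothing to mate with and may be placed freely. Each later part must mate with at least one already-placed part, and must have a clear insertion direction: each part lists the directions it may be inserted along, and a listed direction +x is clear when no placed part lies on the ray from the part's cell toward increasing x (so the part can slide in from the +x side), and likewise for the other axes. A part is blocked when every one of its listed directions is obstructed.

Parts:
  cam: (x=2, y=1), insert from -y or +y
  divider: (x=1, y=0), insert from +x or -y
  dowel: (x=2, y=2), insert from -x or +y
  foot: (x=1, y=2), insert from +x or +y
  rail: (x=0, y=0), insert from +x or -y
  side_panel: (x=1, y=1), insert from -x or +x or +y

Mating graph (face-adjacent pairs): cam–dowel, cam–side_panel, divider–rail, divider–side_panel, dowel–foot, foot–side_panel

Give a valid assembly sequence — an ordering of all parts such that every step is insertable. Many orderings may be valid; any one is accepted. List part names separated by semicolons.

1. dowel@(2, 2) [-x clear] — {dowel}
2. foot@(1, 2) [+y clear] — {dowel, foot}
3. side_panel@(1, 1) [-x clear] — {dowel, foot, side_panel}
4. divider@(1, 0) [+x clear] — {divider, dowel, foot, side_panel}
5. rail@(0, 0) [-y clear] — {divider, dowel, foot, rail, side_panel}
6. cam@(2, 1) [-y clear] — {cam, divider, dowel, foot, rail, side_panel}

dowel; foot; side_panel; divider; rail; cam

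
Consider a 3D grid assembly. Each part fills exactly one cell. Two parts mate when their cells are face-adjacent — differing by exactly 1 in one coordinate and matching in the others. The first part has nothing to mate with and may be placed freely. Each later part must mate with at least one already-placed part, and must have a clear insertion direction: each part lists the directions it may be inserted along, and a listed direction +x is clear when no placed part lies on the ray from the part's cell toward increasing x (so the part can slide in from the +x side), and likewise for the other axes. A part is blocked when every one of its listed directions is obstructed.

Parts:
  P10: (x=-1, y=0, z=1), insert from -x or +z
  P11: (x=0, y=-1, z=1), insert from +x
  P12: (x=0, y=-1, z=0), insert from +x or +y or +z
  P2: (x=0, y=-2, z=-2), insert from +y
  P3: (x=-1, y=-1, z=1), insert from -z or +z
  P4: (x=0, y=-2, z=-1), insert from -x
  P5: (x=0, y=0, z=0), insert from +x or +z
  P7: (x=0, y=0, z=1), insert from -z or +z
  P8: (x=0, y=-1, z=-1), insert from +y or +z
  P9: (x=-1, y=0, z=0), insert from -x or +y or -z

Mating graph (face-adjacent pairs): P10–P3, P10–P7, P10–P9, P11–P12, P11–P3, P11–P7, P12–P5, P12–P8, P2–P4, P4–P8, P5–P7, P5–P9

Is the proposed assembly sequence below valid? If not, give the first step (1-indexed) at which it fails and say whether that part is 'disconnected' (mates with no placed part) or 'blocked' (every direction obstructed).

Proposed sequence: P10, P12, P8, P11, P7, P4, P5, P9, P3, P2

Invalid at step 2 (disconnected)

1. P10@(-1, 0, 1) [-x clear] — {P10}
2. P12@(0, -1, 0) — no placed neighbour ⇒ disconnected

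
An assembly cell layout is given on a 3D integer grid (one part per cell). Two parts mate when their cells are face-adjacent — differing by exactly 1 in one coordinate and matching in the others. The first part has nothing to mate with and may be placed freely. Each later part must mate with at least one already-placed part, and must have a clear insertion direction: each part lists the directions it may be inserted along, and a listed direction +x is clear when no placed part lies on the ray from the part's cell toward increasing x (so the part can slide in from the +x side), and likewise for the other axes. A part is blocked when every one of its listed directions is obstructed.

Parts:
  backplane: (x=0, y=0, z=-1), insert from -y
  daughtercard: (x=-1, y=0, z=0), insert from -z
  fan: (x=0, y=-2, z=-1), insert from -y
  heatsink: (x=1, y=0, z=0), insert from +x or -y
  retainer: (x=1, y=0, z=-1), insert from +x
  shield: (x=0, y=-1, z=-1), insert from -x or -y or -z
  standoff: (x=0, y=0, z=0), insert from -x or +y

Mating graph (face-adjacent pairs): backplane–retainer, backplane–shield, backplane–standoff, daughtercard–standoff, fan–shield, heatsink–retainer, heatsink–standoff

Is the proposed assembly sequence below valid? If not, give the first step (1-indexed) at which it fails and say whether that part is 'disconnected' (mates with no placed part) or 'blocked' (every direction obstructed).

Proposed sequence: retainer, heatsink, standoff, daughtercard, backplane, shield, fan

1. retainer@(1, 0, -1) [+x clear] — {retainer}
2. heatsink@(1, 0, 0) [+x clear] — {heatsink, retainer}
3. standoff@(0, 0, 0) [-x clear] — {heatsink, retainer, standoff}
4. daughtercard@(-1, 0, 0) [-z clear] — {daughtercard, heatsink, retainer, standoff}
5. backplane@(0, 0, -1) [-y clear] — {backplane, daughtercard, heatsink, retainer, standoff}
6. shield@(0, -1, -1) [-x clear] — {backplane, daughtercard, heatsink, retainer, shield, standoff}
7. fan@(0, -2, -1) [-y clear] — {backplane, daughtercard, fan, heatsink, retainer, shield, standoff}

Valid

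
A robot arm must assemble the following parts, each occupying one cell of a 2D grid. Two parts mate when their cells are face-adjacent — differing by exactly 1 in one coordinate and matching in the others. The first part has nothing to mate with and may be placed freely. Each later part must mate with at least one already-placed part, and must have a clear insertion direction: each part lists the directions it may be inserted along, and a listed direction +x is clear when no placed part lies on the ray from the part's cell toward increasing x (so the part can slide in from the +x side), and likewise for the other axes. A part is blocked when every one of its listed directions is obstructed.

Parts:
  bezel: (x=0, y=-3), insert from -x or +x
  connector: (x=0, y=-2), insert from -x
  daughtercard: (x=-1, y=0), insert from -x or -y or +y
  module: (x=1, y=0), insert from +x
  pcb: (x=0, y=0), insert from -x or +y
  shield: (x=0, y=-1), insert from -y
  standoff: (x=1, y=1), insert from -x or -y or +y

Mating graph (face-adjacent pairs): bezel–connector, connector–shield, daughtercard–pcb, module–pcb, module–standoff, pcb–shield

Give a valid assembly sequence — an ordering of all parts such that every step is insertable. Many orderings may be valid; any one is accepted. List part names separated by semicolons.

module; standoff; pcb; shield; connector; bezel; daughtercard

1. module@(1, 0) [+x clear] — {module}
2. standoff@(1, 1) [-x clear] — {module, standoff}
3. pcb@(0, 0) [-x clear] — {module, pcb, standoff}
4. shield@(0, -1) [-y clear] — {module, pcb, shield, standoff}
5. connector@(0, -2) [-x clear] — {connector, module, pcb, shield, standoff}
6. bezel@(0, -3) [-x clear] — {bezel, connector, module, pcb, shield, standoff}
7. daughtercard@(-1, 0) [-x clear] — {bezel, connector, daughtercard, module, pcb, shield, standoff}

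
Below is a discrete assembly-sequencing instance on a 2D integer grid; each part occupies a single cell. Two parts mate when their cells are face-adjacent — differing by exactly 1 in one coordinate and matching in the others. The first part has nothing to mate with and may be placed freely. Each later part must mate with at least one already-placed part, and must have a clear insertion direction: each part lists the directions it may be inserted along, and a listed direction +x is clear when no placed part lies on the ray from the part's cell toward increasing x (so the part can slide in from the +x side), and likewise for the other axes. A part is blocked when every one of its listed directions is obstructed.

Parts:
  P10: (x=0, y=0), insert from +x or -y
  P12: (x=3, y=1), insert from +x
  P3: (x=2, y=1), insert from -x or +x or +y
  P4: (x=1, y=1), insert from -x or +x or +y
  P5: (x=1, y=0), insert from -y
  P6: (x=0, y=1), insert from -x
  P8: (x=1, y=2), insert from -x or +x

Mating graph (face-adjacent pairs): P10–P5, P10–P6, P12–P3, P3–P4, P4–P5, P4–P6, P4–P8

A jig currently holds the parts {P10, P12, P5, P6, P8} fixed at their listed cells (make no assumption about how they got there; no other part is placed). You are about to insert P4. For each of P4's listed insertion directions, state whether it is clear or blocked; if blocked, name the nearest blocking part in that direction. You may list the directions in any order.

+x: blocked by P12; +y: blocked by P8; -x: blocked by P6

-x: nearest on ray is P6@(0, 1) ⇒ blocked
+x: nearest on ray is P12@(3, 1) ⇒ blocked
+y: nearest on ray is P8@(1, 2) ⇒ blocked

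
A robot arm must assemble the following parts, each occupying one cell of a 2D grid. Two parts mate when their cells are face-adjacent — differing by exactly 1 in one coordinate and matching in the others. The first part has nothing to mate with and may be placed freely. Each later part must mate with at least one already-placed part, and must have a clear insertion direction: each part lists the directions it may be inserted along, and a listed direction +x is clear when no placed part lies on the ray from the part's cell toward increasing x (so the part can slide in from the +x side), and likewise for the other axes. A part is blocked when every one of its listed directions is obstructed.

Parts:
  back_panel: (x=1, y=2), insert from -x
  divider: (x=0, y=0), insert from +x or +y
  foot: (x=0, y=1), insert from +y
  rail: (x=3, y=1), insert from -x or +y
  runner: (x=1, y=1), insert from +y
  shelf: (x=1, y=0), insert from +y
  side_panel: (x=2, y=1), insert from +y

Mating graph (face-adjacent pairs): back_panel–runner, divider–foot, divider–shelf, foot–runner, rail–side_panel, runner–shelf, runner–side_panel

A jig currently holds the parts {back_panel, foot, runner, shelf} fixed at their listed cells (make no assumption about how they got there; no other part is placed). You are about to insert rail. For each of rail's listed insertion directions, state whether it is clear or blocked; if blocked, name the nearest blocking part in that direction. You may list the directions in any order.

+y: clear; -x: blocked by runner

-x: nearest on ray is runner@(1, 1) ⇒ blocked
+y: ray from rail(3, 1) has no placed part ⇒ clear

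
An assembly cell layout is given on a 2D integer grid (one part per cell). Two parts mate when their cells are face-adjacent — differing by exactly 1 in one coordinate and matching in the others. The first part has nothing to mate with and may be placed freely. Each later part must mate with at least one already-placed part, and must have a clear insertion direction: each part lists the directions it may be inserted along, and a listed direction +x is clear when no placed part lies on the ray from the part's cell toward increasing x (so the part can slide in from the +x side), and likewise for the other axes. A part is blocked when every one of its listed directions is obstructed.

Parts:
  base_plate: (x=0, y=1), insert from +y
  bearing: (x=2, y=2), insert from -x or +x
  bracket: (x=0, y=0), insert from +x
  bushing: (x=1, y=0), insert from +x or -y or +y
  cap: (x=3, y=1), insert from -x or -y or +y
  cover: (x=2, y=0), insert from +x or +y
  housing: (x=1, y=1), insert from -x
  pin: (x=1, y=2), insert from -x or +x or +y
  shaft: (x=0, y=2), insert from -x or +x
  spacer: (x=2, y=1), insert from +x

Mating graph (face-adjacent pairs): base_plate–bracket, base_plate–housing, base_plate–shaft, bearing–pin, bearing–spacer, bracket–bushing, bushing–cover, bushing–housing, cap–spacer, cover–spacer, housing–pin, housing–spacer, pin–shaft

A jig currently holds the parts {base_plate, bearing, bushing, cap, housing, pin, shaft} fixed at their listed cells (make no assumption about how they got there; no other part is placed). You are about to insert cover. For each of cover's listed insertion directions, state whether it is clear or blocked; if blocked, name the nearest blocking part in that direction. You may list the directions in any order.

+x: clear; +y: blocked by bearing

+x: ray from cover(2, 0) has no placed part ⇒ clear
+y: nearest on ray is bearing@(2, 2) ⇒ blocked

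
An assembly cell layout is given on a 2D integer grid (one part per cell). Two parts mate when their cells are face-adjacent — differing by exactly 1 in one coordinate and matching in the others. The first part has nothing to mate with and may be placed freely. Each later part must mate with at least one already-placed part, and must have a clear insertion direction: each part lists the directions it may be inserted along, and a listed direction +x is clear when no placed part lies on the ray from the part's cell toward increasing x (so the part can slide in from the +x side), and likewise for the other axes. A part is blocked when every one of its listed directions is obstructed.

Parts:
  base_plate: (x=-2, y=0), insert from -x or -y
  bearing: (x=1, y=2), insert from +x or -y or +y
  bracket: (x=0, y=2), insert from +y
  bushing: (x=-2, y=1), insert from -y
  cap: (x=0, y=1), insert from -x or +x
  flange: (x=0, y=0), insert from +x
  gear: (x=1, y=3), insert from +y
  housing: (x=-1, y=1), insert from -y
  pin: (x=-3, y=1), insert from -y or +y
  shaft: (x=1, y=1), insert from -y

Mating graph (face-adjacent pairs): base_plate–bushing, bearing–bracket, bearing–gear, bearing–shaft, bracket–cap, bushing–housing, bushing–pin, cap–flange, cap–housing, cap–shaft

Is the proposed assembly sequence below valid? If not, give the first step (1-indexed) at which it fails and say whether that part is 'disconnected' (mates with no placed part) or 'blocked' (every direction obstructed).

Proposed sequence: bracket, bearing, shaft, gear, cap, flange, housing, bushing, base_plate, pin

Valid

1. bracket@(0, 2) [+y clear] — {bracket}
2. bearing@(1, 2) [+x clear] — {bearing, bracket}
3. shaft@(1, 1) [-y clear] — {bearing, bracket, shaft}
4. gear@(1, 3) [+y clear] — {bearing, bracket, gear, shaft}
5. cap@(0, 1) [-x clear] — {bearing, bracket, cap, gear, shaft}
6. flange@(0, 0) [+x clear] — {bearing, bracket, cap, flange, gear, shaft}
7. housing@(-1, 1) [-y clear] — {bearing, bracket, cap, flange, gear, housing, shaft}
8. bushing@(-2, 1) [-y clear] — {bearing, bracket, bushing, cap, flange, gear, housing, shaft}
9. base_plate@(-2, 0) [-x clear] — {base_plate, bearing, bracket, bushing, cap, flange, gear, housing, shaft}
10. pin@(-3, 1) [-y clear] — {base_plate, bearing, bracket, bushing, cap, flange, gear, housing, pin, shaft}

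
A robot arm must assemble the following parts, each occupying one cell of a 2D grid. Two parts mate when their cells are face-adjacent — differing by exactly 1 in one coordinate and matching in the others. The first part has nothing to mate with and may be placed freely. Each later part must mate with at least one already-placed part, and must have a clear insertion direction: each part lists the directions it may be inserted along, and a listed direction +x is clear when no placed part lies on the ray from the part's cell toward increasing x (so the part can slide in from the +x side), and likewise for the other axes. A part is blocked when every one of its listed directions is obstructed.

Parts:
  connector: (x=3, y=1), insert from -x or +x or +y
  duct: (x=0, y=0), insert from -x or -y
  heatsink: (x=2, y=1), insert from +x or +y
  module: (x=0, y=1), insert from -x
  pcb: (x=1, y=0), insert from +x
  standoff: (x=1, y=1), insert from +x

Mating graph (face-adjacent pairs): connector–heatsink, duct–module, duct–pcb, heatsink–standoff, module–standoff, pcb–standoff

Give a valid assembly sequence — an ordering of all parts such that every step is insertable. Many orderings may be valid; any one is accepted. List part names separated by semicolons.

duct; pcb; standoff; module; heatsink; connector

1. duct@(0, 0) [-x clear] — {duct}
2. pcb@(1, 0) [+x clear] — {duct, pcb}
3. standoff@(1, 1) [+x clear] — {duct, pcb, standoff}
4. module@(0, 1) [-x clear] — {duct, module, pcb, standoff}
5. heatsink@(2, 1) [+x clear] — {duct, heatsink, module, pcb, standoff}
6. connector@(3, 1) [+x clear] — {connector, duct, heatsink, module, pcb, standoff}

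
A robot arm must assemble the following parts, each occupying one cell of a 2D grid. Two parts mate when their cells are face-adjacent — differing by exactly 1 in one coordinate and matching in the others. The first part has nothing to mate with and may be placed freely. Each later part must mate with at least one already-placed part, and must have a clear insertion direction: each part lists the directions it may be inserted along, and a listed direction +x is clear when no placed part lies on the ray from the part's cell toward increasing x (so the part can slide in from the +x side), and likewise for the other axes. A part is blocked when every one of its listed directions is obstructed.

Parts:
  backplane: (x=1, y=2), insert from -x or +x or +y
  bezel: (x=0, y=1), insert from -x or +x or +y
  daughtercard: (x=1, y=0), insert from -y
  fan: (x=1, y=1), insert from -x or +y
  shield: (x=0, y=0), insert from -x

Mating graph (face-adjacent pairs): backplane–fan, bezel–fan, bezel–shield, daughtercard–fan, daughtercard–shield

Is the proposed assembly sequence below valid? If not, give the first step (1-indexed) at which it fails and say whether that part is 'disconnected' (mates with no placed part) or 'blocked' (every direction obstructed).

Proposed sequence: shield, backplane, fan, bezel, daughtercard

Invalid at step 2 (disconnected)

1. shield@(0, 0) [-x clear] — {shield}
2. backplane@(1, 2) — no placed neighbour ⇒ disconnected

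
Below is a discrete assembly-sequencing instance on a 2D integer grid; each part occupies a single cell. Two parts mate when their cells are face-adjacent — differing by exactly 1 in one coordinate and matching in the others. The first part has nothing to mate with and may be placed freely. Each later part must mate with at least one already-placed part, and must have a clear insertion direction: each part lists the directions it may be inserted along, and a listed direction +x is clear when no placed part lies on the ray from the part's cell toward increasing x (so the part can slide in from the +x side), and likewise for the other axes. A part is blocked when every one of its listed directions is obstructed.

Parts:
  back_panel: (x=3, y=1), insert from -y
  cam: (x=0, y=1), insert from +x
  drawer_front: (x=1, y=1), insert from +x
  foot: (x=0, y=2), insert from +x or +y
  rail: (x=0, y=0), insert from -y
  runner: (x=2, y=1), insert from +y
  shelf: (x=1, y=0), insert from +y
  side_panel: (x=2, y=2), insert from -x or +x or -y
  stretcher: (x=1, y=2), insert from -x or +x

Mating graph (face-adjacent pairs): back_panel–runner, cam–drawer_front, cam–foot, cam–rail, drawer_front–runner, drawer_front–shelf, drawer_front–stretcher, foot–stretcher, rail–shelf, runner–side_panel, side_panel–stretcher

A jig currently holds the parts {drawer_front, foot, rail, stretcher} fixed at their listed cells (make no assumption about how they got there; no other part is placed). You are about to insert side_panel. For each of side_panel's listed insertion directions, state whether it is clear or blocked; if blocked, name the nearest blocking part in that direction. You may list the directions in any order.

-x: nearest on ray is stretcher@(1, 2) ⇒ blocked
+x: ray from side_panel(2, 2) has no placed part ⇒ clear
-y: ray from side_panel(2, 2) has no placed part ⇒ clear

+x: clear; -x: blocked by stretcher; -y: clear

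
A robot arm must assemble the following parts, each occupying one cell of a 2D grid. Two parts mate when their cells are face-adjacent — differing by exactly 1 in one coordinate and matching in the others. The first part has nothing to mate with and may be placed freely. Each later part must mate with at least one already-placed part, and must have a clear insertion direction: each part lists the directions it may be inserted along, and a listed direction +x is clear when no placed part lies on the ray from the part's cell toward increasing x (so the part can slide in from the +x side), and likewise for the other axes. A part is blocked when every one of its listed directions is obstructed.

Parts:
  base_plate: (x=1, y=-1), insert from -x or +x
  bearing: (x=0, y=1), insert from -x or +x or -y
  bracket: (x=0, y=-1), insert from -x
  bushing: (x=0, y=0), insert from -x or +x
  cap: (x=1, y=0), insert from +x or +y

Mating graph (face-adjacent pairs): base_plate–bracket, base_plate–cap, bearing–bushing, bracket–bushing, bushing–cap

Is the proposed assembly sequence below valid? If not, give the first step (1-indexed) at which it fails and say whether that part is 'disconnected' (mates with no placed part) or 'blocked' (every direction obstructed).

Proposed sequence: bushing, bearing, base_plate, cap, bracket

1. bushing@(0, 0) [-x clear] — {bushing}
2. bearing@(0, 1) [-x clear] — {bearing, bushing}
3. base_plate@(1, -1) — no placed neighbour ⇒ disconnected

Invalid at step 3 (disconnected)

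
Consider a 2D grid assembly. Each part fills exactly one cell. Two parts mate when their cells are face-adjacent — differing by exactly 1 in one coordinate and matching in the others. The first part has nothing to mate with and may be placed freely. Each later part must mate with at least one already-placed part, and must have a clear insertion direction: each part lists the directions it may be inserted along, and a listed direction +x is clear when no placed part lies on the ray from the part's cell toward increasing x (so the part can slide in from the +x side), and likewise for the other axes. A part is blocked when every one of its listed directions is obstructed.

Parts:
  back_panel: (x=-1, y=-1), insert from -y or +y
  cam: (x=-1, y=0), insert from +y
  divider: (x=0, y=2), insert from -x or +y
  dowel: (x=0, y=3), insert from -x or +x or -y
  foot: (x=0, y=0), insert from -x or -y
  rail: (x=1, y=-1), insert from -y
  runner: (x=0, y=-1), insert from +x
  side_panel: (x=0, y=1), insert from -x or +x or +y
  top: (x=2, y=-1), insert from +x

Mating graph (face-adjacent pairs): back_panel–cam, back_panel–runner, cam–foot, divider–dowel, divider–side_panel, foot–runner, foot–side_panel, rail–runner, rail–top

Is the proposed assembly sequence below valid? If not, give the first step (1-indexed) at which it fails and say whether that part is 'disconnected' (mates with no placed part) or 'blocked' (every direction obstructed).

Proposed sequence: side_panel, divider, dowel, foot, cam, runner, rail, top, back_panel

1. side_panel@(0, 1) [-x clear] — {side_panel}
2. divider@(0, 2) [-x clear] — {divider, side_panel}
3. dowel@(0, 3) [-x clear] — {divider, dowel, side_panel}
4. foot@(0, 0) [-x clear] — {divider, dowel, foot, side_panel}
5. cam@(-1, 0) [+y clear] — {cam, divider, dowel, foot, side_panel}
6. runner@(0, -1) [+x clear] — {cam, divider, dowel, foot, runner, side_panel}
7. rail@(1, -1) [-y clear] — {cam, divider, dowel, foot, rail, runner, side_panel}
8. top@(2, -1) [+x clear] — {cam, divider, dowel, foot, rail, runner, side_panel, top}
9. back_panel@(-1, -1) [-y clear] — {back_panel, cam, divider, dowel, foot, rail, runner, side_panel, top}

Valid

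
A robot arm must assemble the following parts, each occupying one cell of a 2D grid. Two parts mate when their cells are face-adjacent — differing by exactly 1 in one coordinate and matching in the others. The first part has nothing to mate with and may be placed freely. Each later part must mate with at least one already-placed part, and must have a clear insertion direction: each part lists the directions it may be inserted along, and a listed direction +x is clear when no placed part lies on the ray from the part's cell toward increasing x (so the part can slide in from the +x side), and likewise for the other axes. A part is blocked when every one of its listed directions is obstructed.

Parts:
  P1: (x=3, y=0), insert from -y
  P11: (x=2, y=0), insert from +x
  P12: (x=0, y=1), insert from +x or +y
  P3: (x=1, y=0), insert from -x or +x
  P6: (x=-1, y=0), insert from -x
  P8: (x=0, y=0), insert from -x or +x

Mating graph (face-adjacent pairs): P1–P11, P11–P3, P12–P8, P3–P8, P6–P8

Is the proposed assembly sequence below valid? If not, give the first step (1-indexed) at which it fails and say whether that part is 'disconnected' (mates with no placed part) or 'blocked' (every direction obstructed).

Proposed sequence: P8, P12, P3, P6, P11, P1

1. P8@(0, 0) [-x clear] — {P8}
2. P12@(0, 1) [+x clear] — {P12, P8}
3. P3@(1, 0) [+x clear] — {P12, P3, P8}
4. P6@(-1, 0) [-x clear] — {P12, P3, P6, P8}
5. P11@(2, 0) [+x clear] — {P11, P12, P3, P6, P8}
6. P1@(3, 0) [-y clear] — {P1, P11, P12, P3, P6, P8}

Valid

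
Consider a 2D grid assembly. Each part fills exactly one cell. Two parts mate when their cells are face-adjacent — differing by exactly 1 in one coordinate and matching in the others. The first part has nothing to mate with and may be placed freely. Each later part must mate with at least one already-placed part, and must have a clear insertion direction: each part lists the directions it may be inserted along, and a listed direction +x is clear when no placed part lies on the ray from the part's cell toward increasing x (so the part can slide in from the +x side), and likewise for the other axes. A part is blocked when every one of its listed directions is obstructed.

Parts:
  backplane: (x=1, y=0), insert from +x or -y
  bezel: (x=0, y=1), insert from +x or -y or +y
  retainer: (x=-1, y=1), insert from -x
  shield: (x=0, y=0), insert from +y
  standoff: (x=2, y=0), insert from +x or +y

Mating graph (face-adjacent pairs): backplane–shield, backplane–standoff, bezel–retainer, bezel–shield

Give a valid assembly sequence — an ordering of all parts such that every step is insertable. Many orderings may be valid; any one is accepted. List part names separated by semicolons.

1. backplane@(1, 0) [+x clear] — {backplane}
2. shield@(0, 0) [+y clear] — {backplane, shield}
3. bezel@(0, 1) [+x clear] — {backplane, bezel, shield}
4. retainer@(-1, 1) [-x clear] — {backplane, bezel, retainer, shield}
5. standoff@(2, 0) [+x clear] — {backplane, bezel, retainer, shield, standoff}

backplane; shield; bezel; retainer; standoff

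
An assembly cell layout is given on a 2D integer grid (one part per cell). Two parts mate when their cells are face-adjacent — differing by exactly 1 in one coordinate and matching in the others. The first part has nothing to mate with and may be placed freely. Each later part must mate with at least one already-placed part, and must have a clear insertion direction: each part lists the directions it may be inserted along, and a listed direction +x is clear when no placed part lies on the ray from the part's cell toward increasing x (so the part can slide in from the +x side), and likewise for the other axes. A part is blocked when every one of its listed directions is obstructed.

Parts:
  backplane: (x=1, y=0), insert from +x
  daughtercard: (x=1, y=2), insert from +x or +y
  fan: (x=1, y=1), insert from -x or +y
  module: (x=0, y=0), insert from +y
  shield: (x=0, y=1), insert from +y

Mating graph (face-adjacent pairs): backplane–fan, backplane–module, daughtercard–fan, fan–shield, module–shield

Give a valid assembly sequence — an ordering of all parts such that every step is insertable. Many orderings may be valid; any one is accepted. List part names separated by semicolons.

module; backplane; fan; shield; daughtercard

1. module@(0, 0) [+y clear] — {module}
2. backplane@(1, 0) [+x clear] — {backplane, module}
3. fan@(1, 1) [-x clear] — {backplane, fan, module}
4. shield@(0, 1) [+y clear] — {backplane, fan, module, shield}
5. daughtercard@(1, 2) [+x clear] — {backplane, daughtercard, fan, module, shield}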